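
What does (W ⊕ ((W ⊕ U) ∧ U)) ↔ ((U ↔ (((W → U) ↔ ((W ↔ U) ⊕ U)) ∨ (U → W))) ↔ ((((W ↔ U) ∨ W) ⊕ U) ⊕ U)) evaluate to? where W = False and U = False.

True

W ⊕ U = False ⊕ False = False
(W ⊕ U) ∧ U = False ∧ False = False
W ⊕ ((W ⊕ U) ∧ U) = False ⊕ False = False
W → U = False → False = True
W ↔ U = False ↔ False = True
(W ↔ U) ⊕ U = True ⊕ False = True
(W → U) ↔ ((W ↔ U) ⊕ U) = True ↔ True = True
U → W = False → False = True
((W → U) ↔ ((W ↔ U) ⊕ U)) ∨ (U → W) = True ∨ True = True
U ↔ (((W → U) ↔ ((W ↔ U) ⊕ U)) ∨ (U → W)) = False ↔ True = False
W ↔ U = False ↔ False = True
(W ↔ U) ∨ W = True ∨ False = True
((W ↔ U) ∨ W) ⊕ U = True ⊕ False = True
(((W ↔ U) ∨ W) ⊕ U) ⊕ U = True ⊕ False = True
(U ↔ (((W → U) ↔ ((W ↔ U) ⊕ U)) ∨ (U → W))) ↔ ((((W ↔ U) ∨ W) ⊕ U) ⊕ U) = False ↔ True = False
(W ⊕ ((W ⊕ U) ∧ U)) ↔ ((U ↔ (((W → U) ↔ ((W ↔ U) ⊕ U)) ∨ (U → W))) ↔ ((((W ↔ U) ∨ W) ⊕ U) ⊕ U)) = False ↔ False = True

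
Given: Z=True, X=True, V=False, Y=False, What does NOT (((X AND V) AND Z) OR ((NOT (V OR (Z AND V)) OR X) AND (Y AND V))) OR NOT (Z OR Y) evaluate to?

True

X AND V = True AND False = False
(X AND V) AND Z = False AND True = False
Z AND V = True AND False = False
V OR (Z AND V) = False OR False = False
NOT (V OR (Z AND V)) = NOT False = True
NOT (V OR (Z AND V)) OR X = True OR True = True
Y AND V = False AND False = False
(NOT (V OR (Z AND V)) OR X) AND (Y AND V) = True AND False = False
((X AND V) AND Z) OR ((NOT (V OR (Z AND V)) OR X) AND (Y AND V)) = False OR False = False
NOT (((X AND V) AND Z) OR ((NOT (V OR (Z AND V)) OR X) AND (Y AND V))) = NOT False = True
Z OR Y = True OR False = True
NOT (Z OR Y) = NOT True = False
NOT (((X AND V) AND Z) OR ((NOT (V OR (Z AND V)) OR X) AND (Y AND V))) OR NOT (Z OR Y) = True OR False = True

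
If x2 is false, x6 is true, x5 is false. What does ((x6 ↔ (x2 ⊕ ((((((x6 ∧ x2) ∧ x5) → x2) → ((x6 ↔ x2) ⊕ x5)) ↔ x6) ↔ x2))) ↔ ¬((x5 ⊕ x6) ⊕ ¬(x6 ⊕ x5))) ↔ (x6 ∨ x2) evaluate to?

x6 ∧ x2 = True ∧ False = False
(x6 ∧ x2) ∧ x5 = False ∧ False = False
((x6 ∧ x2) ∧ x5) → x2 = False → False = True
x6 ↔ x2 = True ↔ False = False
(x6 ↔ x2) ⊕ x5 = False ⊕ False = False
(((x6 ∧ x2) ∧ x5) → x2) → ((x6 ↔ x2) ⊕ x5) = True → False = False
((((x6 ∧ x2) ∧ x5) → x2) → ((x6 ↔ x2) ⊕ x5)) ↔ x6 = False ↔ True = False
(((((x6 ∧ x2) ∧ x5) → x2) → ((x6 ↔ x2) ⊕ x5)) ↔ x6) ↔ x2 = False ↔ False = True
x2 ⊕ ((((((x6 ∧ x2) ∧ x5) → x2) → ((x6 ↔ x2) ⊕ x5)) ↔ x6) ↔ x2) = False ⊕ True = True
x6 ↔ (x2 ⊕ ((((((x6 ∧ x2) ∧ x5) → x2) → ((x6 ↔ x2) ⊕ x5)) ↔ x6) ↔ x2)) = True ↔ True = True
x5 ⊕ x6 = False ⊕ True = True
x6 ⊕ x5 = True ⊕ False = True
¬(x6 ⊕ x5) = ¬True = False
(x5 ⊕ x6) ⊕ ¬(x6 ⊕ x5) = True ⊕ False = True
¬((x5 ⊕ x6) ⊕ ¬(x6 ⊕ x5)) = ¬True = False
(x6 ↔ (x2 ⊕ ((((((x6 ∧ x2) ∧ x5) → x2) → ((x6 ↔ x2) ⊕ x5)) ↔ x6) ↔ x2))) ↔ ¬((x5 ⊕ x6) ⊕ ¬(x6 ⊕ x5)) = True ↔ False = False
x6 ∨ x2 = True ∨ False = True
((x6 ↔ (x2 ⊕ ((((((x6 ∧ x2) ∧ x5) → x2) → ((x6 ↔ x2) ⊕ x5)) ↔ x6) ↔ x2))) ↔ ¬((x5 ⊕ x6) ⊕ ¬(x6 ⊕ x5))) ↔ (x6 ∨ x2) = False ↔ True = False

False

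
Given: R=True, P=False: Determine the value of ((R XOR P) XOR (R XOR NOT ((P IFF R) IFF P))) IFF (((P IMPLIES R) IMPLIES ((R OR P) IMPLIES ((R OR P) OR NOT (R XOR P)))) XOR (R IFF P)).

R XOR P = True XOR False = True
P IFF R = False IFF True = False
(P IFF R) IFF P = False IFF False = True
NOT ((P IFF R) IFF P) = NOT True = False
R XOR NOT ((P IFF R) IFF P) = True XOR False = True
(R XOR P) XOR (R XOR NOT ((P IFF R) IFF P)) = True XOR True = False
P IMPLIES R = False IMPLIES True = True
R OR P = True OR False = True
R OR P = True OR False = True
R XOR P = True XOR False = True
NOT (R XOR P) = NOT True = False
(R OR P) OR NOT (R XOR P) = True OR False = True
(R OR P) IMPLIES ((R OR P) OR NOT (R XOR P)) = True IMPLIES True = True
(P IMPLIES R) IMPLIES ((R OR P) IMPLIES ((R OR P) OR NOT (R XOR P))) = True IMPLIES True = True
R IFF P = True IFF False = False
((P IMPLIES R) IMPLIES ((R OR P) IMPLIES ((R OR P) OR NOT (R XOR P)))) XOR (R IFF P) = True XOR False = True
((R XOR P) XOR (R XOR NOT ((P IFF R) IFF P))) IFF (((P IMPLIES R) IMPLIES ((R OR P) IMPLIES ((R OR P) OR NOT (R XOR P)))) XOR (R IFF P)) = False IFF True = False

False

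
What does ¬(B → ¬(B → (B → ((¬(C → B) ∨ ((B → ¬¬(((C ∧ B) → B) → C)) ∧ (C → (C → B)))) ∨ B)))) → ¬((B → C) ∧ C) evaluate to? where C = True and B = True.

C → B = True → True = True
¬(C → B) = ¬True = False
C ∧ B = True ∧ True = True
(C ∧ B) → B = True → True = True
((C ∧ B) → B) → C = True → True = True
¬(((C ∧ B) → B) → C) = ¬True = False
¬¬(((C ∧ B) → B) → C) = ¬False = True
B → ¬¬(((C ∧ B) → B) → C) = True → True = True
C → B = True → True = True
C → (C → B) = True → True = True
(B → ¬¬(((C ∧ B) → B) → C)) ∧ (C → (C → B)) = True ∧ True = True
¬(C → B) ∨ ((B → ¬¬(((C ∧ B) → B) → C)) ∧ (C → (C → B))) = False ∨ True = True
(¬(C → B) ∨ ((B → ¬¬(((C ∧ B) → B) → C)) ∧ (C → (C → B)))) ∨ B = True ∨ True = True
B → ((¬(C → B) ∨ ((B → ¬¬(((C ∧ B) → B) → C)) ∧ (C → (C → B)))) ∨ B) = True → True = True
B → (B → ((¬(C → B) ∨ ((B → ¬¬(((C ∧ B) → B) → C)) ∧ (C → (C → B)))) ∨ B)) = True → True = True
¬(B → (B → ((¬(C → B) ∨ ((B → ¬¬(((C ∧ B) → B) → C)) ∧ (C → (C → B)))) ∨ B))) = ¬True = False
B → ¬(B → (B → ((¬(C → B) ∨ ((B → ¬¬(((C ∧ B) → B) → C)) ∧ (C → (C → B)))) ∨ B))) = True → False = False
¬(B → ¬(B → (B → ((¬(C → B) ∨ ((B → ¬¬(((C ∧ B) → B) → C)) ∧ (C → (C → B)))) ∨ B)))) = ¬False = True
B → C = True → True = True
(B → C) ∧ C = True ∧ True = True
¬((B → C) ∧ C) = ¬True = False
¬(B → ¬(B → (B → ((¬(C → B) ∨ ((B → ¬¬(((C ∧ B) → B) → C)) ∧ (C → (C → B)))) ∨ B)))) → ¬((B → C) ∧ C) = True → False = False

False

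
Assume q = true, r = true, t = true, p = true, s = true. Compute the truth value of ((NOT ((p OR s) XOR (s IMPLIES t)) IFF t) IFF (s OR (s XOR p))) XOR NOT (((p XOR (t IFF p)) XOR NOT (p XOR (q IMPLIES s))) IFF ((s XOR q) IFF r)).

Substituting q=true, r=true, t=true, p=true, s=true:
p OR s = true OR true = true
s IMPLIES t = true IMPLIES true = true
(p OR s) XOR (s IMPLIES t) = true XOR true = false
NOT ((p OR s) XOR (s IMPLIES t)) = NOT false = true
NOT ((p OR s) XOR (s IMPLIES t)) IFF t = true IFF true = true
s XOR p = true XOR true = false
s OR (s XOR p) = true OR false = true
(NOT ((p OR s) XOR (s IMPLIES t)) IFF t) IFF (s OR (s XOR p)) = true IFF true = true
t IFF p = true IFF true = true
p XOR (t IFF p) = true XOR true = false
q IMPLIES s = true IMPLIES true = true
p XOR (q IMPLIES s) = true XOR true = false
NOT (p XOR (q IMPLIES s)) = NOT false = true
(p XOR (t IFF p)) XOR NOT (p XOR (q IMPLIES s)) = false XOR true = true
s XOR q = true XOR true = false
(s XOR q) IFF r = false IFF true = false
((p XOR (t IFF p)) XOR NOT (p XOR (q IMPLIES s))) IFF ((s XOR q) IFF r) = true IFF false = false
NOT (((p XOR (t IFF p)) XOR NOT (p XOR (q IMPLIES s))) IFF ((s XOR q) IFF r)) = NOT false = true
((NOT ((p OR s) XOR (s IMPLIES t)) IFF t) IFF (s OR (s XOR p))) XOR NOT (((p XOR (t IFF p)) XOR NOT (p XOR (q IMPLIES s))) IFF ((s XOR q) IFF r)) = true XOR true = false

false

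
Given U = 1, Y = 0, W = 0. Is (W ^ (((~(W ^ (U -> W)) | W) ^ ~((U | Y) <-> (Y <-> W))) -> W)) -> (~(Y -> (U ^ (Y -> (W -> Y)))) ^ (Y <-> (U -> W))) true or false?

1

U -> W = 1 -> 0 = 0
W ^ (U -> W) = 0 ^ 0 = 0
~(W ^ (U -> W)) = ~0 = 1
~(W ^ (U -> W)) | W = 1 | 0 = 1
U | Y = 1 | 0 = 1
Y <-> W = 0 <-> 0 = 1
(U | Y) <-> (Y <-> W) = 1 <-> 1 = 1
~((U | Y) <-> (Y <-> W)) = ~1 = 0
(~(W ^ (U -> W)) | W) ^ ~((U | Y) <-> (Y <-> W)) = 1 ^ 0 = 1
((~(W ^ (U -> W)) | W) ^ ~((U | Y) <-> (Y <-> W))) -> W = 1 -> 0 = 0
W ^ (((~(W ^ (U -> W)) | W) ^ ~((U | Y) <-> (Y <-> W))) -> W) = 0 ^ 0 = 0
W -> Y = 0 -> 0 = 1
Y -> (W -> Y) = 0 -> 1 = 1
U ^ (Y -> (W -> Y)) = 1 ^ 1 = 0
Y -> (U ^ (Y -> (W -> Y))) = 0 -> 0 = 1
~(Y -> (U ^ (Y -> (W -> Y)))) = ~1 = 0
U -> W = 1 -> 0 = 0
Y <-> (U -> W) = 0 <-> 0 = 1
~(Y -> (U ^ (Y -> (W -> Y)))) ^ (Y <-> (U -> W)) = 0 ^ 1 = 1
(W ^ (((~(W ^ (U -> W)) | W) ^ ~((U | Y) <-> (Y <-> W))) -> W)) -> (~(Y -> (U ^ (Y -> (W -> Y)))) ^ (Y <-> (U -> W))) = 0 -> 1 = 1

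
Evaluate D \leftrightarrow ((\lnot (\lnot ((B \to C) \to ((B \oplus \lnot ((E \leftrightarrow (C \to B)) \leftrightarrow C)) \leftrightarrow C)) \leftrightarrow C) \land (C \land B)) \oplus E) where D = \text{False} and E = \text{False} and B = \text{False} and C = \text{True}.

\text{True}

B \to C = \text{False} \to \text{True} = \text{True}
C \to B = \text{True} \to \text{False} = \text{False}
E \leftrightarrow (C \to B) = \text{False} \leftrightarrow \text{False} = \text{True}
(E \leftrightarrow (C \to B)) \leftrightarrow C = \text{True} \leftrightarrow \text{True} = \text{True}
\lnot ((E \leftrightarrow (C \to B)) \leftrightarrow C) = \lnot \text{True} = \text{False}
B \oplus \lnot ((E \leftrightarrow (C \to B)) \leftrightarrow C) = \text{False} \oplus \text{False} = \text{False}
(B \oplus \lnot ((E \leftrightarrow (C \to B)) \leftrightarrow C)) \leftrightarrow C = \text{False} \leftrightarrow \text{True} = \text{False}
(B \to C) \to ((B \oplus \lnot ((E \leftrightarrow (C \to B)) \leftrightarrow C)) \leftrightarrow C) = \text{True} \to \text{False} = \text{False}
\lnot ((B \to C) \to ((B \oplus \lnot ((E \leftrightarrow (C \to B)) \leftrightarrow C)) \leftrightarrow C)) = \lnot \text{False} = \text{True}
\lnot ((B \to C) \to ((B \oplus \lnot ((E \leftrightarrow (C \to B)) \leftrightarrow C)) \leftrightarrow C)) \leftrightarrow C = \text{True} \leftrightarrow \text{True} = \text{True}
\lnot (\lnot ((B \to C) \to ((B \oplus \lnot ((E \leftrightarrow (C \to B)) \leftrightarrow C)) \leftrightarrow C)) \leftrightarrow C) = \lnot \text{True} = \text{False}
C \land B = \text{True} \land \text{False} = \text{False}
\lnot (\lnot ((B \to C) \to ((B \oplus \lnot ((E \leftrightarrow (C \to B)) \leftrightarrow C)) \leftrightarrow C)) \leftrightarrow C) \land (C \land B) = \text{False} \land \text{False} = \text{False}
(\lnot (\lnot ((B \to C) \to ((B \oplus \lnot ((E \leftrightarrow (C \to B)) \leftrightarrow C)) \leftrightarrow C)) \leftrightarrow C) \land (C \land B)) \oplus E = \text{False} \oplus \text{False} = \text{False}
D \leftrightarrow ((\lnot (\lnot ((B \to C) \to ((B \oplus \lnot ((E \leftrightarrow (C \to B)) \leftrightarrow C)) \leftrightarrow C)) \leftrightarrow C) \land (C \land B)) \oplus E) = \text{False} \leftrightarrow \text{False} = \text{True}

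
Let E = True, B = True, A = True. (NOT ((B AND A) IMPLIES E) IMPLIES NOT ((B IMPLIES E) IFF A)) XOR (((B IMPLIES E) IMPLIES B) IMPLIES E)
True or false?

Substituting E=True, B=True, A=True:
B AND A = True AND True = True
(B AND A) IMPLIES E = True IMPLIES True = True
NOT ((B AND A) IMPLIES E) = NOT True = False
B IMPLIES E = True IMPLIES True = True
(B IMPLIES E) IFF A = True IFF True = True
NOT ((B IMPLIES E) IFF A) = NOT True = False
NOT ((B AND A) IMPLIES E) IMPLIES NOT ((B IMPLIES E) IFF A) = False IMPLIES False = True
B IMPLIES E = True IMPLIES True = True
(B IMPLIES E) IMPLIES B = True IMPLIES True = True
((B IMPLIES E) IMPLIES B) IMPLIES E = True IMPLIES True = True
(NOT ((B AND A) IMPLIES E) IMPLIES NOT ((B IMPLIES E) IFF A)) XOR (((B IMPLIES E) IMPLIES B) IMPLIES E) = True XOR True = False

False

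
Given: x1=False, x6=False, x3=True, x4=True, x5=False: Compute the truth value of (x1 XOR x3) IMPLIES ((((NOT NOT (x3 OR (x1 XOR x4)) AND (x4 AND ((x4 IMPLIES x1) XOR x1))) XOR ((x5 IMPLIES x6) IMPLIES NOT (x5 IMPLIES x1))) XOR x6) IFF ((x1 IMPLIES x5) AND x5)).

Substituting x1=False, x6=False, x3=True, x4=True, x5=False:
x1 XOR x3 = False XOR True = True
x1 XOR x4 = False XOR True = True
x3 OR (x1 XOR x4) = True OR True = True
NOT (x3 OR (x1 XOR x4)) = NOT True = False
NOT NOT (x3 OR (x1 XOR x4)) = NOT False = True
x4 IMPLIES x1 = True IMPLIES False = False
(x4 IMPLIES x1) XOR x1 = False XOR False = False
x4 AND ((x4 IMPLIES x1) XOR x1) = True AND False = False
NOT NOT (x3 OR (x1 XOR x4)) AND (x4 AND ((x4 IMPLIES x1) XOR x1)) = True AND False = False
x5 IMPLIES x6 = False IMPLIES False = True
x5 IMPLIES x1 = False IMPLIES False = True
NOT (x5 IMPLIES x1) = NOT True = False
(x5 IMPLIES x6) IMPLIES NOT (x5 IMPLIES x1) = True IMPLIES False = False
(NOT NOT (x3 OR (x1 XOR x4)) AND (x4 AND ((x4 IMPLIES x1) XOR x1))) XOR ((x5 IMPLIES x6) IMPLIES NOT (x5 IMPLIES x1)) = False XOR False = False
((NOT NOT (x3 OR (x1 XOR x4)) AND (x4 AND ((x4 IMPLIES x1) XOR x1))) XOR ((x5 IMPLIES x6) IMPLIES NOT (x5 IMPLIES x1))) XOR x6 = False XOR False = False
x1 IMPLIES x5 = False IMPLIES False = True
(x1 IMPLIES x5) AND x5 = True AND False = False
(((NOT NOT (x3 OR (x1 XOR x4)) AND (x4 AND ((x4 IMPLIES x1) XOR x1))) XOR ((x5 IMPLIES x6) IMPLIES NOT (x5 IMPLIES x1))) XOR x6) IFF ((x1 IMPLIES x5) AND x5) = False IFF False = True
(x1 XOR x3) IMPLIES ((((NOT NOT (x3 OR (x1 XOR x4)) AND (x4 AND ((x4 IMPLIES x1) XOR x1))) XOR ((x5 IMPLIES x6) IMPLIES NOT (x5 IMPLIES x1))) XOR x6) IFF ((x1 IMPLIES x5) AND x5)) = True IMPLIES True = True

True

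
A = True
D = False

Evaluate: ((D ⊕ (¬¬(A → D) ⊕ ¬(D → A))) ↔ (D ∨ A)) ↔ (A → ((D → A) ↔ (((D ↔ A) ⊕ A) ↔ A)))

Substituting A=True, D=False:
A → D = True → False = False
¬(A → D) = ¬False = True
¬¬(A → D) = ¬True = False
D → A = False → True = True
¬(D → A) = ¬True = False
¬¬(A → D) ⊕ ¬(D → A) = False ⊕ False = False
D ⊕ (¬¬(A → D) ⊕ ¬(D → A)) = False ⊕ False = False
D ∨ A = False ∨ True = True
(D ⊕ (¬¬(A → D) ⊕ ¬(D → A))) ↔ (D ∨ A) = False ↔ True = False
D → A = False → True = True
D ↔ A = False ↔ True = False
(D ↔ A) ⊕ A = False ⊕ True = True
((D ↔ A) ⊕ A) ↔ A = True ↔ True = True
(D → A) ↔ (((D ↔ A) ⊕ A) ↔ A) = True ↔ True = True
A → ((D → A) ↔ (((D ↔ A) ⊕ A) ↔ A)) = True → True = True
((D ⊕ (¬¬(A → D) ⊕ ¬(D → A))) ↔ (D ∨ A)) ↔ (A → ((D → A) ↔ (((D ↔ A) ⊕ A) ↔ A))) = False ↔ True = False

False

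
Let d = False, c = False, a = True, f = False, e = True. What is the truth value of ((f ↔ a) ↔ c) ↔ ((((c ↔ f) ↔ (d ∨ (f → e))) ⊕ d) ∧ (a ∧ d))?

False

Substituting d=False, c=False, a=True, f=False, e=True:
f ↔ a = False ↔ True = False
(f ↔ a) ↔ c = False ↔ False = True
c ↔ f = False ↔ False = True
f → e = False → True = True
d ∨ (f → e) = False ∨ True = True
(c ↔ f) ↔ (d ∨ (f → e)) = True ↔ True = True
((c ↔ f) ↔ (d ∨ (f → e))) ⊕ d = True ⊕ False = True
a ∧ d = True ∧ False = False
(((c ↔ f) ↔ (d ∨ (f → e))) ⊕ d) ∧ (a ∧ d) = True ∧ False = False
((f ↔ a) ↔ c) ↔ ((((c ↔ f) ↔ (d ∨ (f → e))) ⊕ d) ∧ (a ∧ d)) = True ↔ False = False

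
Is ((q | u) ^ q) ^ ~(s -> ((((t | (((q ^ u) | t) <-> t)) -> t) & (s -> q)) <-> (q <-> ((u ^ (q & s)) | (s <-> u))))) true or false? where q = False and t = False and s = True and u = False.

q | u = False | False = False
(q | u) ^ q = False ^ False = False
q ^ u = False ^ False = False
(q ^ u) | t = False | False = False
((q ^ u) | t) <-> t = False <-> False = True
t | (((q ^ u) | t) <-> t) = False | True = True
(t | (((q ^ u) | t) <-> t)) -> t = True -> False = False
s -> q = True -> False = False
((t | (((q ^ u) | t) <-> t)) -> t) & (s -> q) = False & False = False
q & s = False & True = False
u ^ (q & s) = False ^ False = False
s <-> u = True <-> False = False
(u ^ (q & s)) | (s <-> u) = False | False = False
q <-> ((u ^ (q & s)) | (s <-> u)) = False <-> False = True
(((t | (((q ^ u) | t) <-> t)) -> t) & (s -> q)) <-> (q <-> ((u ^ (q & s)) | (s <-> u))) = False <-> True = False
s -> ((((t | (((q ^ u) | t) <-> t)) -> t) & (s -> q)) <-> (q <-> ((u ^ (q & s)) | (s <-> u)))) = True -> False = False
~(s -> ((((t | (((q ^ u) | t) <-> t)) -> t) & (s -> q)) <-> (q <-> ((u ^ (q & s)) | (s <-> u))))) = ~False = True
((q | u) ^ q) ^ ~(s -> ((((t | (((q ^ u) | t) <-> t)) -> t) & (s -> q)) <-> (q <-> ((u ^ (q & s)) | (s <-> u))))) = False ^ True = True

True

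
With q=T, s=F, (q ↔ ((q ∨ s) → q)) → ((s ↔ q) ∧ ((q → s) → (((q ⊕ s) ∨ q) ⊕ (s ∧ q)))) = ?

F

q ∨ s = T ∨ F = T
(q ∨ s) → q = T → T = T
q ↔ ((q ∨ s) → q) = T ↔ T = T
s ↔ q = F ↔ T = F
q → s = T → F = F
q ⊕ s = T ⊕ F = T
(q ⊕ s) ∨ q = T ∨ T = T
s ∧ q = F ∧ T = F
((q ⊕ s) ∨ q) ⊕ (s ∧ q) = T ⊕ F = T
(q → s) → (((q ⊕ s) ∨ q) ⊕ (s ∧ q)) = F → T = T
(s ↔ q) ∧ ((q → s) → (((q ⊕ s) ∨ q) ⊕ (s ∧ q))) = F ∧ T = F
(q ↔ ((q ∨ s) → q)) → ((s ↔ q) ∧ ((q → s) → (((q ⊕ s) ∨ q) ⊕ (s ∧ q)))) = T → F = F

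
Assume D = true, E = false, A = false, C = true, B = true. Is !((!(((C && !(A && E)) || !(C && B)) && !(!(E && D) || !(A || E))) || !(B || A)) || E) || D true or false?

true

A && E = false && false = false
!(A && E) = !false = true
C && !(A && E) = true && true = true
C && B = true && true = true
!(C && B) = !true = false
(C && !(A && E)) || !(C && B) = true || false = true
E && D = false && true = false
!(E && D) = !false = true
A || E = false || false = false
!(A || E) = !false = true
!(E && D) || !(A || E) = true || true = true
!(!(E && D) || !(A || E)) = !true = false
((C && !(A && E)) || !(C && B)) && !(!(E && D) || !(A || E)) = true && false = false
!(((C && !(A && E)) || !(C && B)) && !(!(E && D) || !(A || E))) = !false = true
B || A = true || false = true
!(B || A) = !true = false
!(((C && !(A && E)) || !(C && B)) && !(!(E && D) || !(A || E))) || !(B || A) = true || false = true
(!(((C && !(A && E)) || !(C && B)) && !(!(E && D) || !(A || E))) || !(B || A)) || E = true || false = true
!((!(((C && !(A && E)) || !(C && B)) && !(!(E && D) || !(A || E))) || !(B || A)) || E) = !true = false
!((!(((C && !(A && E)) || !(C && B)) && !(!(E && D) || !(A || E))) || !(B || A)) || E) || D = false || true = true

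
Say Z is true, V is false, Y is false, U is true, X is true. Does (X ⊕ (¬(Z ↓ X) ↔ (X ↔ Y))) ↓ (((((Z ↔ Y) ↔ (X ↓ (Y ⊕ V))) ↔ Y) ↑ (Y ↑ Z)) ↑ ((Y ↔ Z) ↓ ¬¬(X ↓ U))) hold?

Substituting Z=True, V=False, Y=False, U=True, X=True:
Z ↓ X = True ↓ True = False
¬(Z ↓ X) = ¬False = True
X ↔ Y = True ↔ False = False
¬(Z ↓ X) ↔ (X ↔ Y) = True ↔ False = False
X ⊕ (¬(Z ↓ X) ↔ (X ↔ Y)) = True ⊕ False = True
Z ↔ Y = True ↔ False = False
Y ⊕ V = False ⊕ False = False
X ↓ (Y ⊕ V) = True ↓ False = False
(Z ↔ Y) ↔ (X ↓ (Y ⊕ V)) = False ↔ False = True
((Z ↔ Y) ↔ (X ↓ (Y ⊕ V))) ↔ Y = True ↔ False = False
Y ↑ Z = False ↑ True = True
(((Z ↔ Y) ↔ (X ↓ (Y ⊕ V))) ↔ Y) ↑ (Y ↑ Z) = False ↑ True = True
Y ↔ Z = False ↔ True = False
X ↓ U = True ↓ True = False
¬(X ↓ U) = ¬False = True
¬¬(X ↓ U) = ¬True = False
(Y ↔ Z) ↓ ¬¬(X ↓ U) = False ↓ False = True
((((Z ↔ Y) ↔ (X ↓ (Y ⊕ V))) ↔ Y) ↑ (Y ↑ Z)) ↑ ((Y ↔ Z) ↓ ¬¬(X ↓ U)) = True ↑ True = False
(X ⊕ (¬(Z ↓ X) ↔ (X ↔ Y))) ↓ (((((Z ↔ Y) ↔ (X ↓ (Y ⊕ V))) ↔ Y) ↑ (Y ↑ Z)) ↑ ((Y ↔ Z) ↓ ¬¬(X ↓ U))) = True ↓ False = False

False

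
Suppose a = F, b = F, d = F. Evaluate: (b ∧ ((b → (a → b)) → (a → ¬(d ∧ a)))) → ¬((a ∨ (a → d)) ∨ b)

T

a → b = F → F = T
b → (a → b) = F → T = T
d ∧ a = F ∧ F = F
¬(d ∧ a) = ¬F = T
a → ¬(d ∧ a) = F → T = T
(b → (a → b)) → (a → ¬(d ∧ a)) = T → T = T
b ∧ ((b → (a → b)) → (a → ¬(d ∧ a))) = F ∧ T = F
a → d = F → F = T
a ∨ (a → d) = F ∨ T = T
(a ∨ (a → d)) ∨ b = T ∨ F = T
¬((a ∨ (a → d)) ∨ b) = ¬T = F
(b ∧ ((b → (a → b)) → (a → ¬(d ∧ a)))) → ¬((a ∨ (a → d)) ∨ b) = F → F = T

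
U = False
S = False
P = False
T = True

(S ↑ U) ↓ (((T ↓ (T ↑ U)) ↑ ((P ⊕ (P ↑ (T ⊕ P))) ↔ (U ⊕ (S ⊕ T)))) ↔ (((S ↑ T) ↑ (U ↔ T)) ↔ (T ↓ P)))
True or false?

False

S ↑ U = False ↑ False = True
T ↑ U = True ↑ False = True
T ↓ (T ↑ U) = True ↓ True = False
T ⊕ P = True ⊕ False = True
P ↑ (T ⊕ P) = False ↑ True = True
P ⊕ (P ↑ (T ⊕ P)) = False ⊕ True = True
S ⊕ T = False ⊕ True = True
U ⊕ (S ⊕ T) = False ⊕ True = True
(P ⊕ (P ↑ (T ⊕ P))) ↔ (U ⊕ (S ⊕ T)) = True ↔ True = True
(T ↓ (T ↑ U)) ↑ ((P ⊕ (P ↑ (T ⊕ P))) ↔ (U ⊕ (S ⊕ T))) = False ↑ True = True
S ↑ T = False ↑ True = True
U ↔ T = False ↔ True = False
(S ↑ T) ↑ (U ↔ T) = True ↑ False = True
T ↓ P = True ↓ False = False
((S ↑ T) ↑ (U ↔ T)) ↔ (T ↓ P) = True ↔ False = False
((T ↓ (T ↑ U)) ↑ ((P ⊕ (P ↑ (T ⊕ P))) ↔ (U ⊕ (S ⊕ T)))) ↔ (((S ↑ T) ↑ (U ↔ T)) ↔ (T ↓ P)) = True ↔ False = False
(S ↑ U) ↓ (((T ↓ (T ↑ U)) ↑ ((P ⊕ (P ↑ (T ⊕ P))) ↔ (U ⊕ (S ⊕ T)))) ↔ (((S ↑ T) ↑ (U ↔ T)) ↔ (T ↓ P))) = True ↓ False = False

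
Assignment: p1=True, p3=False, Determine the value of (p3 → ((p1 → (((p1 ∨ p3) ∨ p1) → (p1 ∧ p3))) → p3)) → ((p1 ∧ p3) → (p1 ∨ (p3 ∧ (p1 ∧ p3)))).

True

Substituting p1=True, p3=False:
p1 ∨ p3 = True ∨ False = True
(p1 ∨ p3) ∨ p1 = True ∨ True = True
p1 ∧ p3 = True ∧ False = False
((p1 ∨ p3) ∨ p1) → (p1 ∧ p3) = True → False = False
p1 → (((p1 ∨ p3) ∨ p1) → (p1 ∧ p3)) = True → False = False
(p1 → (((p1 ∨ p3) ∨ p1) → (p1 ∧ p3))) → p3 = False → False = True
p3 → ((p1 → (((p1 ∨ p3) ∨ p1) → (p1 ∧ p3))) → p3) = False → True = True
p1 ∧ p3 = True ∧ False = False
p1 ∧ p3 = True ∧ False = False
p3 ∧ (p1 ∧ p3) = False ∧ False = False
p1 ∨ (p3 ∧ (p1 ∧ p3)) = True ∨ False = True
(p1 ∧ p3) → (p1 ∨ (p3 ∧ (p1 ∧ p3))) = False → True = True
(p3 → ((p1 → (((p1 ∨ p3) ∨ p1) → (p1 ∧ p3))) → p3)) → ((p1 ∧ p3) → (p1 ∨ (p3 ∧ (p1 ∧ p3)))) = True → True = True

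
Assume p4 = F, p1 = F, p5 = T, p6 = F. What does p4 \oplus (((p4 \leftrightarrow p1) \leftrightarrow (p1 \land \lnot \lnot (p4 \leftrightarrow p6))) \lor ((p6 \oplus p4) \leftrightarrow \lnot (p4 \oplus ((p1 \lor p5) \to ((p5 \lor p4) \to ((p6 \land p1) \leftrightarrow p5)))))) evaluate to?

p4 \leftrightarrow p1 = F \leftrightarrow F = T
p4 \leftrightarrow p6 = F \leftrightarrow F = T
\lnot (p4 \leftrightarrow p6) = \lnot T = F
\lnot \lnot (p4 \leftrightarrow p6) = \lnot F = T
p1 \land \lnot \lnot (p4 \leftrightarrow p6) = F \land T = F
(p4 \leftrightarrow p1) \leftrightarrow (p1 \land \lnot \lnot (p4 \leftrightarrow p6)) = T \leftrightarrow F = F
p6 \oplus p4 = F \oplus F = F
p1 \lor p5 = F \lor T = T
p5 \lor p4 = T \lor F = T
p6 \land p1 = F \land F = F
(p6 \land p1) \leftrightarrow p5 = F \leftrightarrow T = F
(p5 \lor p4) \to ((p6 \land p1) \leftrightarrow p5) = T \to F = F
(p1 \lor p5) \to ((p5 \lor p4) \to ((p6 \land p1) \leftrightarrow p5)) = T \to F = F
p4 \oplus ((p1 \lor p5) \to ((p5 \lor p4) \to ((p6 \land p1) \leftrightarrow p5))) = F \oplus F = F
\lnot (p4 \oplus ((p1 \lor p5) \to ((p5 \lor p4) \to ((p6 \land p1) \leftrightarrow p5)))) = \lnot F = T
(p6 \oplus p4) \leftrightarrow \lnot (p4 \oplus ((p1 \lor p5) \to ((p5 \lor p4) \to ((p6 \land p1) \leftrightarrow p5)))) = F \leftrightarrow T = F
((p4 \leftrightarrow p1) \leftrightarrow (p1 \land \lnot \lnot (p4 \leftrightarrow p6))) \lor ((p6 \oplus p4) \leftrightarrow \lnot (p4 \oplus ((p1 \lor p5) \to ((p5 \lor p4) \to ((p6 \land p1) \leftrightarrow p5))))) = F \lor F = F
p4 \oplus (((p4 \leftrightarrow p1) \leftrightarrow (p1 \land \lnot \lnot (p4 \leftrightarrow p6))) \lor ((p6 \oplus p4) \leftrightarrow \lnot (p4 \oplus ((p1 \lor p5) \to ((p5 \lor p4) \to ((p6 \land p1) \leftrightarrow p5)))))) = F \oplus F = F

F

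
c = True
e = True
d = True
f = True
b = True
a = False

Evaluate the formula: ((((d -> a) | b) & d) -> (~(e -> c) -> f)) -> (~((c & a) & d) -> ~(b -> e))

False

d -> a = True -> False = False
(d -> a) | b = False | True = True
((d -> a) | b) & d = True & True = True
e -> c = True -> True = True
~(e -> c) = ~True = False
~(e -> c) -> f = False -> True = True
(((d -> a) | b) & d) -> (~(e -> c) -> f) = True -> True = True
c & a = True & False = False
(c & a) & d = False & True = False
~((c & a) & d) = ~False = True
b -> e = True -> True = True
~(b -> e) = ~True = False
~((c & a) & d) -> ~(b -> e) = True -> False = False
((((d -> a) | b) & d) -> (~(e -> c) -> f)) -> (~((c & a) & d) -> ~(b -> e)) = True -> False = False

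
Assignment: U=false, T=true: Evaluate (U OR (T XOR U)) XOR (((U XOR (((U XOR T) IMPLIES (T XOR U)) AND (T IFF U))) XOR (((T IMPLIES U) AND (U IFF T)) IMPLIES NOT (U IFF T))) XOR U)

T XOR U = true XOR false = true
U OR (T XOR U) = false OR true = true
U XOR T = false XOR true = true
T XOR U = true XOR false = true
(U XOR T) IMPLIES (T XOR U) = true IMPLIES true = true
T IFF U = true IFF false = false
((U XOR T) IMPLIES (T XOR U)) AND (T IFF U) = true AND false = false
U XOR (((U XOR T) IMPLIES (T XOR U)) AND (T IFF U)) = false XOR false = false
T IMPLIES U = true IMPLIES false = false
U IFF T = false IFF true = false
(T IMPLIES U) AND (U IFF T) = false AND false = false
U IFF T = false IFF true = false
NOT (U IFF T) = NOT false = true
((T IMPLIES U) AND (U IFF T)) IMPLIES NOT (U IFF T) = false IMPLIES true = true
(U XOR (((U XOR T) IMPLIES (T XOR U)) AND (T IFF U))) XOR (((T IMPLIES U) AND (U IFF T)) IMPLIES NOT (U IFF T)) = false XOR true = true
((U XOR (((U XOR T) IMPLIES (T XOR U)) AND (T IFF U))) XOR (((T IMPLIES U) AND (U IFF T)) IMPLIES NOT (U IFF T))) XOR U = true XOR false = true
(U OR (T XOR U)) XOR (((U XOR (((U XOR T) IMPLIES (T XOR U)) AND (T IFF U))) XOR (((T IMPLIES U) AND (U IFF T)) IMPLIES NOT (U IFF T))) XOR U) = true XOR true = false

false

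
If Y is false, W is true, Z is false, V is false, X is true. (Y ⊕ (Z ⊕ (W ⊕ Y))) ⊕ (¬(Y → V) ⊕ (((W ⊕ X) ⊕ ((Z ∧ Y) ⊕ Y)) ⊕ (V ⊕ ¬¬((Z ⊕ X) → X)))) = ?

W ⊕ Y = T ⊕ F = T
Z ⊕ (W ⊕ Y) = F ⊕ T = T
Y ⊕ (Z ⊕ (W ⊕ Y)) = F ⊕ T = T
Y → V = F → F = T
¬(Y → V) = ¬T = F
W ⊕ X = T ⊕ T = F
Z ∧ Y = F ∧ F = F
(Z ∧ Y) ⊕ Y = F ⊕ F = F
(W ⊕ X) ⊕ ((Z ∧ Y) ⊕ Y) = F ⊕ F = F
Z ⊕ X = F ⊕ T = T
(Z ⊕ X) → X = T → T = T
¬((Z ⊕ X) → X) = ¬T = F
¬¬((Z ⊕ X) → X) = ¬F = T
V ⊕ ¬¬((Z ⊕ X) → X) = F ⊕ T = T
((W ⊕ X) ⊕ ((Z ∧ Y) ⊕ Y)) ⊕ (V ⊕ ¬¬((Z ⊕ X) → X)) = F ⊕ T = T
¬(Y → V) ⊕ (((W ⊕ X) ⊕ ((Z ∧ Y) ⊕ Y)) ⊕ (V ⊕ ¬¬((Z ⊕ X) → X))) = F ⊕ T = T
(Y ⊕ (Z ⊕ (W ⊕ Y))) ⊕ (¬(Y → V) ⊕ (((W ⊕ X) ⊕ ((Z ∧ Y) ⊕ Y)) ⊕ (V ⊕ ¬¬((Z ⊕ X) → X)))) = T ⊕ T = F

F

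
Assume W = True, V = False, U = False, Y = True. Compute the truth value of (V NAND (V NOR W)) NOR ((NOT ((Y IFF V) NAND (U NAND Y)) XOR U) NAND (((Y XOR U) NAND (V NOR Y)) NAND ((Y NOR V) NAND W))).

V NOR W = False NOR True = False
V NAND (V NOR W) = False NAND False = True
Y IFF V = True IFF False = False
U NAND Y = False NAND True = True
(Y IFF V) NAND (U NAND Y) = False NAND True = True
NOT ((Y IFF V) NAND (U NAND Y)) = NOT True = False
NOT ((Y IFF V) NAND (U NAND Y)) XOR U = False XOR False = False
Y XOR U = True XOR False = True
V NOR Y = False NOR True = False
(Y XOR U) NAND (V NOR Y) = True NAND False = True
Y NOR V = True NOR False = False
(Y NOR V) NAND W = False NAND True = True
((Y XOR U) NAND (V NOR Y)) NAND ((Y NOR V) NAND W) = True NAND True = False
(NOT ((Y IFF V) NAND (U NAND Y)) XOR U) NAND (((Y XOR U) NAND (V NOR Y)) NAND ((Y NOR V) NAND W)) = False NAND False = True
(V NAND (V NOR W)) NOR ((NOT ((Y IFF V) NAND (U NAND Y)) XOR U) NAND (((Y XOR U) NAND (V NOR Y)) NAND ((Y NOR V) NAND W))) = True NOR True = False

False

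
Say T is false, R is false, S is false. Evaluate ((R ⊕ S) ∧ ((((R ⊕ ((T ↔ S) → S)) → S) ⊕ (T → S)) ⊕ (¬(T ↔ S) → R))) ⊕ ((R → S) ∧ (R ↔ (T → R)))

Substituting T=False, R=False, S=False:
R ⊕ S = False ⊕ False = False
T ↔ S = False ↔ False = True
(T ↔ S) → S = True → False = False
R ⊕ ((T ↔ S) → S) = False ⊕ False = False
(R ⊕ ((T ↔ S) → S)) → S = False → False = True
T → S = False → False = True
((R ⊕ ((T ↔ S) → S)) → S) ⊕ (T → S) = True ⊕ True = False
T ↔ S = False ↔ False = True
¬(T ↔ S) = ¬True = False
¬(T ↔ S) → R = False → False = True
(((R ⊕ ((T ↔ S) → S)) → S) ⊕ (T → S)) ⊕ (¬(T ↔ S) → R) = False ⊕ True = True
(R ⊕ S) ∧ ((((R ⊕ ((T ↔ S) → S)) → S) ⊕ (T → S)) ⊕ (¬(T ↔ S) → R)) = False ∧ True = False
R → S = False → False = True
T → R = False → False = True
R ↔ (T → R) = False ↔ True = False
(R → S) ∧ (R ↔ (T → R)) = True ∧ False = False
((R ⊕ S) ∧ ((((R ⊕ ((T ↔ S) → S)) → S) ⊕ (T → S)) ⊕ (¬(T ↔ S) → R))) ⊕ ((R → S) ∧ (R ↔ (T → R))) = False ⊕ False = False

False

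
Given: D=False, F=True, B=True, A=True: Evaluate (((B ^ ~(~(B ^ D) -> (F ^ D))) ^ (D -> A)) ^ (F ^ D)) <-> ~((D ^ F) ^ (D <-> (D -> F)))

B ^ D = True ^ False = True
~(B ^ D) = ~True = False
F ^ D = True ^ False = True
~(B ^ D) -> (F ^ D) = False -> True = True
~(~(B ^ D) -> (F ^ D)) = ~True = False
B ^ ~(~(B ^ D) -> (F ^ D)) = True ^ False = True
D -> A = False -> True = True
(B ^ ~(~(B ^ D) -> (F ^ D))) ^ (D -> A) = True ^ True = False
F ^ D = True ^ False = True
((B ^ ~(~(B ^ D) -> (F ^ D))) ^ (D -> A)) ^ (F ^ D) = False ^ True = True
D ^ F = False ^ True = True
D -> F = False -> True = True
D <-> (D -> F) = False <-> True = False
(D ^ F) ^ (D <-> (D -> F)) = True ^ False = True
~((D ^ F) ^ (D <-> (D -> F))) = ~True = False
(((B ^ ~(~(B ^ D) -> (F ^ D))) ^ (D -> A)) ^ (F ^ D)) <-> ~((D ^ F) ^ (D <-> (D -> F))) = True <-> False = False

False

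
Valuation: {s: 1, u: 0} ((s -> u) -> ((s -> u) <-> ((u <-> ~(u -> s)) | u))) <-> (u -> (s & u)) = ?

1

Substituting s=1, u=0:
s -> u = 1 -> 0 = 0
s -> u = 1 -> 0 = 0
u -> s = 0 -> 1 = 1
~(u -> s) = ~1 = 0
u <-> ~(u -> s) = 0 <-> 0 = 1
(u <-> ~(u -> s)) | u = 1 | 0 = 1
(s -> u) <-> ((u <-> ~(u -> s)) | u) = 0 <-> 1 = 0
(s -> u) -> ((s -> u) <-> ((u <-> ~(u -> s)) | u)) = 0 -> 0 = 1
s & u = 1 & 0 = 0
u -> (s & u) = 0 -> 0 = 1
((s -> u) -> ((s -> u) <-> ((u <-> ~(u -> s)) | u))) <-> (u -> (s & u)) = 1 <-> 1 = 1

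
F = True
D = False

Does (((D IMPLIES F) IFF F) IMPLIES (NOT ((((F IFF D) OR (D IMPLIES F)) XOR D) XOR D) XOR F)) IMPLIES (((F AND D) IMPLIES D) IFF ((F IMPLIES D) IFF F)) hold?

Substituting F=True, D=False:
D IMPLIES F = False IMPLIES True = True
(D IMPLIES F) IFF F = True IFF True = True
F IFF D = True IFF False = False
D IMPLIES F = False IMPLIES True = True
(F IFF D) OR (D IMPLIES F) = False OR True = True
((F IFF D) OR (D IMPLIES F)) XOR D = True XOR False = True
(((F IFF D) OR (D IMPLIES F)) XOR D) XOR D = True XOR False = True
NOT ((((F IFF D) OR (D IMPLIES F)) XOR D) XOR D) = NOT True = False
NOT ((((F IFF D) OR (D IMPLIES F)) XOR D) XOR D) XOR F = False XOR True = True
((D IMPLIES F) IFF F) IMPLIES (NOT ((((F IFF D) OR (D IMPLIES F)) XOR D) XOR D) XOR F) = True IMPLIES True = True
F AND D = True AND False = False
(F AND D) IMPLIES D = False IMPLIES False = True
F IMPLIES D = True IMPLIES False = False
(F IMPLIES D) IFF F = False IFF True = False
((F AND D) IMPLIES D) IFF ((F IMPLIES D) IFF F) = True IFF False = False
(((D IMPLIES F) IFF F) IMPLIES (NOT ((((F IFF D) OR (D IMPLIES F)) XOR D) XOR D) XOR F)) IMPLIES (((F AND D) IMPLIES D) IFF ((F IMPLIES D) IFF F)) = True IMPLIES False = False

False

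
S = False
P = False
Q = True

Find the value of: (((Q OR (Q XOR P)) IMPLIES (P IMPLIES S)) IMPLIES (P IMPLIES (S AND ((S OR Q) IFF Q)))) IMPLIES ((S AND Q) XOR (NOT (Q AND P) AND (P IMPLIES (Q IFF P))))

True

Q XOR P = True XOR False = True
Q OR (Q XOR P) = True OR True = True
P IMPLIES S = False IMPLIES False = True
(Q OR (Q XOR P)) IMPLIES (P IMPLIES S) = True IMPLIES True = True
S OR Q = False OR True = True
(S OR Q) IFF Q = True IFF True = True
S AND ((S OR Q) IFF Q) = False AND True = False
P IMPLIES (S AND ((S OR Q) IFF Q)) = False IMPLIES False = True
((Q OR (Q XOR P)) IMPLIES (P IMPLIES S)) IMPLIES (P IMPLIES (S AND ((S OR Q) IFF Q))) = True IMPLIES True = True
S AND Q = False AND True = False
Q AND P = True AND False = False
NOT (Q AND P) = NOT False = True
Q IFF P = True IFF False = False
P IMPLIES (Q IFF P) = False IMPLIES False = True
NOT (Q AND P) AND (P IMPLIES (Q IFF P)) = True AND True = True
(S AND Q) XOR (NOT (Q AND P) AND (P IMPLIES (Q IFF P))) = False XOR True = True
(((Q OR (Q XOR P)) IMPLIES (P IMPLIES S)) IMPLIES (P IMPLIES (S AND ((S OR Q) IFF Q)))) IMPLIES ((S AND Q) XOR (NOT (Q AND P) AND (P IMPLIES (Q IFF P)))) = True IMPLIES True = True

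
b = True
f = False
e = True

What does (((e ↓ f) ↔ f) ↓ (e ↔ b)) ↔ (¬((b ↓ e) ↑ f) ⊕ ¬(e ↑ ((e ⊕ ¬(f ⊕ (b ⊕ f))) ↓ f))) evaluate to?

e ↓ f = True ↓ False = False
(e ↓ f) ↔ f = False ↔ False = True
e ↔ b = True ↔ True = True
((e ↓ f) ↔ f) ↓ (e ↔ b) = True ↓ True = False
b ↓ e = True ↓ True = False
(b ↓ e) ↑ f = False ↑ False = True
¬((b ↓ e) ↑ f) = ¬True = False
b ⊕ f = True ⊕ False = True
f ⊕ (b ⊕ f) = False ⊕ True = True
¬(f ⊕ (b ⊕ f)) = ¬True = False
e ⊕ ¬(f ⊕ (b ⊕ f)) = True ⊕ False = True
(e ⊕ ¬(f ⊕ (b ⊕ f))) ↓ f = True ↓ False = False
e ↑ ((e ⊕ ¬(f ⊕ (b ⊕ f))) ↓ f) = True ↑ False = True
¬(e ↑ ((e ⊕ ¬(f ⊕ (b ⊕ f))) ↓ f)) = ¬True = False
¬((b ↓ e) ↑ f) ⊕ ¬(e ↑ ((e ⊕ ¬(f ⊕ (b ⊕ f))) ↓ f)) = False ⊕ False = False
(((e ↓ f) ↔ f) ↓ (e ↔ b)) ↔ (¬((b ↓ e) ↑ f) ⊕ ¬(e ↑ ((e ⊕ ¬(f ⊕ (b ⊕ f))) ↓ f))) = False ↔ False = True

True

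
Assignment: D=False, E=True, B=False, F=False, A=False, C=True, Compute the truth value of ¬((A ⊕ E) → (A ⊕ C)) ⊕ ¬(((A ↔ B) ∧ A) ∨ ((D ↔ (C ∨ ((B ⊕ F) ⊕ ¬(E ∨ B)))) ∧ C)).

A ⊕ E = False ⊕ True = True
A ⊕ C = False ⊕ True = True
(A ⊕ E) → (A ⊕ C) = True → True = True
¬((A ⊕ E) → (A ⊕ C)) = ¬True = False
A ↔ B = False ↔ False = True
(A ↔ B) ∧ A = True ∧ False = False
B ⊕ F = False ⊕ False = False
E ∨ B = True ∨ False = True
¬(E ∨ B) = ¬True = False
(B ⊕ F) ⊕ ¬(E ∨ B) = False ⊕ False = False
C ∨ ((B ⊕ F) ⊕ ¬(E ∨ B)) = True ∨ False = True
D ↔ (C ∨ ((B ⊕ F) ⊕ ¬(E ∨ B))) = False ↔ True = False
(D ↔ (C ∨ ((B ⊕ F) ⊕ ¬(E ∨ B)))) ∧ C = False ∧ True = False
((A ↔ B) ∧ A) ∨ ((D ↔ (C ∨ ((B ⊕ F) ⊕ ¬(E ∨ B)))) ∧ C) = False ∨ False = False
¬(((A ↔ B) ∧ A) ∨ ((D ↔ (C ∨ ((B ⊕ F) ⊕ ¬(E ∨ B)))) ∧ C)) = ¬False = True
¬((A ⊕ E) → (A ⊕ C)) ⊕ ¬(((A ↔ B) ∧ A) ∨ ((D ↔ (C ∨ ((B ⊕ F) ⊕ ¬(E ∨ B)))) ∧ C)) = False ⊕ True = True

True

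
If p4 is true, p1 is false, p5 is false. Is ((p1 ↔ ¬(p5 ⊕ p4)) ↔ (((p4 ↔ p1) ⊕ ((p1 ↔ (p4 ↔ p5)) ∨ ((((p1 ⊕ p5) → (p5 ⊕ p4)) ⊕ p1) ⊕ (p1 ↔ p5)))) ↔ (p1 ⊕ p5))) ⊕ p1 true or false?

False

p5 ⊕ p4 = False ⊕ True = True
¬(p5 ⊕ p4) = ¬True = False
p1 ↔ ¬(p5 ⊕ p4) = False ↔ False = True
p4 ↔ p1 = True ↔ False = False
p4 ↔ p5 = True ↔ False = False
p1 ↔ (p4 ↔ p5) = False ↔ False = True
p1 ⊕ p5 = False ⊕ False = False
p5 ⊕ p4 = False ⊕ True = True
(p1 ⊕ p5) → (p5 ⊕ p4) = False → True = True
((p1 ⊕ p5) → (p5 ⊕ p4)) ⊕ p1 = True ⊕ False = True
p1 ↔ p5 = False ↔ False = True
(((p1 ⊕ p5) → (p5 ⊕ p4)) ⊕ p1) ⊕ (p1 ↔ p5) = True ⊕ True = False
(p1 ↔ (p4 ↔ p5)) ∨ ((((p1 ⊕ p5) → (p5 ⊕ p4)) ⊕ p1) ⊕ (p1 ↔ p5)) = True ∨ False = True
(p4 ↔ p1) ⊕ ((p1 ↔ (p4 ↔ p5)) ∨ ((((p1 ⊕ p5) → (p5 ⊕ p4)) ⊕ p1) ⊕ (p1 ↔ p5))) = False ⊕ True = True
p1 ⊕ p5 = False ⊕ False = False
((p4 ↔ p1) ⊕ ((p1 ↔ (p4 ↔ p5)) ∨ ((((p1 ⊕ p5) → (p5 ⊕ p4)) ⊕ p1) ⊕ (p1 ↔ p5)))) ↔ (p1 ⊕ p5) = True ↔ False = False
(p1 ↔ ¬(p5 ⊕ p4)) ↔ (((p4 ↔ p1) ⊕ ((p1 ↔ (p4 ↔ p5)) ∨ ((((p1 ⊕ p5) → (p5 ⊕ p4)) ⊕ p1) ⊕ (p1 ↔ p5)))) ↔ (p1 ⊕ p5)) = True ↔ False = False
((p1 ↔ ¬(p5 ⊕ p4)) ↔ (((p4 ↔ p1) ⊕ ((p1 ↔ (p4 ↔ p5)) ∨ ((((p1 ⊕ p5) → (p5 ⊕ p4)) ⊕ p1) ⊕ (p1 ↔ p5)))) ↔ (p1 ⊕ p5))) ⊕ p1 = False ⊕ False = False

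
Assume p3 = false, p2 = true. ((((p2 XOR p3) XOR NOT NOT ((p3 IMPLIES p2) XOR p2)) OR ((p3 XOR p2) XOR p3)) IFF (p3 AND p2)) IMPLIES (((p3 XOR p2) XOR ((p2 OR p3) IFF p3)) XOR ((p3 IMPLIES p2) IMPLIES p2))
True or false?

true

p2 XOR p3 = true XOR false = true
p3 IMPLIES p2 = false IMPLIES true = true
(p3 IMPLIES p2) XOR p2 = true XOR true = false
NOT ((p3 IMPLIES p2) XOR p2) = NOT false = true
NOT NOT ((p3 IMPLIES p2) XOR p2) = NOT true = false
(p2 XOR p3) XOR NOT NOT ((p3 IMPLIES p2) XOR p2) = true XOR false = true
p3 XOR p2 = false XOR true = true
(p3 XOR p2) XOR p3 = true XOR false = true
((p2 XOR p3) XOR NOT NOT ((p3 IMPLIES p2) XOR p2)) OR ((p3 XOR p2) XOR p3) = true OR true = true
p3 AND p2 = false AND true = false
(((p2 XOR p3) XOR NOT NOT ((p3 IMPLIES p2) XOR p2)) OR ((p3 XOR p2) XOR p3)) IFF (p3 AND p2) = true IFF false = false
p3 XOR p2 = false XOR true = true
p2 OR p3 = true OR false = true
(p2 OR p3) IFF p3 = true IFF false = false
(p3 XOR p2) XOR ((p2 OR p3) IFF p3) = true XOR false = true
p3 IMPLIES p2 = false IMPLIES true = true
(p3 IMPLIES p2) IMPLIES p2 = true IMPLIES true = true
((p3 XOR p2) XOR ((p2 OR p3) IFF p3)) XOR ((p3 IMPLIES p2) IMPLIES p2) = true XOR true = false
((((p2 XOR p3) XOR NOT NOT ((p3 IMPLIES p2) XOR p2)) OR ((p3 XOR p2) XOR p3)) IFF (p3 AND p2)) IMPLIES (((p3 XOR p2) XOR ((p2 OR p3) IFF p3)) XOR ((p3 IMPLIES p2) IMPLIES p2)) = false IMPLIES false = true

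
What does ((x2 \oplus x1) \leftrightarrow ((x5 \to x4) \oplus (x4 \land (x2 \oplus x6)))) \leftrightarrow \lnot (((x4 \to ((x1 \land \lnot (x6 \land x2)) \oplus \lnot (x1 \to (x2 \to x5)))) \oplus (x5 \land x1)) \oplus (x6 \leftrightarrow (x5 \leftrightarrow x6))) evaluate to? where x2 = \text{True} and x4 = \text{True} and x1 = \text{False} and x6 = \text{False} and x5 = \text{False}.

Substituting x2=\text{True}, x4=\text{True}, x1=\text{False}, x6=\text{False}, x5=\text{False}:
x2 \oplus x1 = \text{True} \oplus \text{False} = \text{True}
x5 \to x4 = \text{False} \to \text{True} = \text{True}
x2 \oplus x6 = \text{True} \oplus \text{False} = \text{True}
x4 \land (x2 \oplus x6) = \text{True} \land \text{True} = \text{True}
(x5 \to x4) \oplus (x4 \land (x2 \oplus x6)) = \text{True} \oplus \text{True} = \text{False}
(x2 \oplus x1) \leftrightarrow ((x5 \to x4) \oplus (x4 \land (x2 \oplus x6))) = \text{True} \leftrightarrow \text{False} = \text{False}
x6 \land x2 = \text{False} \land \text{True} = \text{False}
\lnot (x6 \land x2) = \lnot \text{False} = \text{True}
x1 \land \lnot (x6 \land x2) = \text{False} \land \text{True} = \text{False}
x2 \to x5 = \text{True} \to \text{False} = \text{False}
x1 \to (x2 \to x5) = \text{False} \to \text{False} = \text{True}
\lnot (x1 \to (x2 \to x5)) = \lnot \text{True} = \text{False}
(x1 \land \lnot (x6 \land x2)) \oplus \lnot (x1 \to (x2 \to x5)) = \text{False} \oplus \text{False} = \text{False}
x4 \to ((x1 \land \lnot (x6 \land x2)) \oplus \lnot (x1 \to (x2 \to x5))) = \text{True} \to \text{False} = \text{False}
x5 \land x1 = \text{False} \land \text{False} = \text{False}
(x4 \to ((x1 \land \lnot (x6 \land x2)) \oplus \lnot (x1 \to (x2 \to x5)))) \oplus (x5 \land x1) = \text{False} \oplus \text{False} = \text{False}
x5 \leftrightarrow x6 = \text{False} \leftrightarrow \text{False} = \text{True}
x6 \leftrightarrow (x5 \leftrightarrow x6) = \text{False} \leftrightarrow \text{True} = \text{False}
((x4 \to ((x1 \land \lnot (x6 \land x2)) \oplus \lnot (x1 \to (x2 \to x5)))) \oplus (x5 \land x1)) \oplus (x6 \leftrightarrow (x5 \leftrightarrow x6)) = \text{False} \oplus \text{False} = \text{False}
\lnot (((x4 \to ((x1 \land \lnot (x6 \land x2)) \oplus \lnot (x1 \to (x2 \to x5)))) \oplus (x5 \land x1)) \oplus (x6 \leftrightarrow (x5 \leftrightarrow x6))) = \lnot \text{False} = \text{True}
((x2 \oplus x1) \leftrightarrow ((x5 \to x4) \oplus (x4 \land (x2 \oplus x6)))) \leftrightarrow \lnot (((x4 \to ((x1 \land \lnot (x6 \land x2)) \oplus \lnot (x1 \to (x2 \to x5)))) \oplus (x5 \land x1)) \oplus (x6 \leftrightarrow (x5 \leftrightarrow x6))) = \text{False} \leftrightarrow \text{True} = \text{False}

\text{False}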